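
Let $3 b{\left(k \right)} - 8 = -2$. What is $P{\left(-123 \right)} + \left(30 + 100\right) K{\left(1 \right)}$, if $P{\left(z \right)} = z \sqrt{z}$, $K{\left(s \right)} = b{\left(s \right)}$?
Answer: $260 - 123 i \sqrt{123} \approx 260.0 - 1364.1 i$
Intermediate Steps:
$b{\left(k \right)} = 2$ ($b{\left(k \right)} = \frac{8}{3} + \frac{1}{3} \left(-2\right) = \frac{8}{3} - \frac{2}{3} = 2$)
$K{\left(s \right)} = 2$
$P{\left(z \right)} = z^{\frac{3}{2}}$
$P{\left(-123 \right)} + \left(30 + 100\right) K{\left(1 \right)} = \left(-123\right)^{\frac{3}{2}} + \left(30 + 100\right) 2 = - 123 i \sqrt{123} + 130 \cdot 2 = - 123 i \sqrt{123} + 260 = 260 - 123 i \sqrt{123}$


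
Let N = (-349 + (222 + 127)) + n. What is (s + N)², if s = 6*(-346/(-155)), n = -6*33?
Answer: 818760996/24025 ≈ 34080.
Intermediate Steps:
n = -198
N = -198 (N = (-349 + (222 + 127)) - 198 = (-349 + 349) - 198 = 0 - 198 = -198)
s = 2076/155 (s = 6*(-346*(-1/155)) = 6*(346/155) = 2076/155 ≈ 13.394)
(s + N)² = (2076/155 - 198)² = (-28614/155)² = 818760996/24025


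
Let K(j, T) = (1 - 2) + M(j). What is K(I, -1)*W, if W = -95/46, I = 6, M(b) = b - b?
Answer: 95/46 ≈ 2.0652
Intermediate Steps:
M(b) = 0
K(j, T) = -1 (K(j, T) = (1 - 2) + 0 = -1 + 0 = -1)
W = -95/46 (W = -95*1/46 = -95/46 ≈ -2.0652)
K(I, -1)*W = -1*(-95/46) = 95/46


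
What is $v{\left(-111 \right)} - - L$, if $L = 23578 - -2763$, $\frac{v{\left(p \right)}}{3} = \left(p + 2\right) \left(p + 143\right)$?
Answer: $15877$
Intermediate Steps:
$v{\left(p \right)} = 3 \left(2 + p\right) \left(143 + p\right)$ ($v{\left(p \right)} = 3 \left(p + 2\right) \left(p + 143\right) = 3 \left(2 + p\right) \left(143 + p\right)$)
$L = 26341$ ($L = 23578 + 2763 = 26341$)
$v{\left(-111 \right)} - - L = \left(858 + 3 \left(-111\right)^{2} + 435 \left(-111\right)\right) - \left(-1\right) 26341 = \left(858 + 3 \cdot 12321 - 48285\right) - -26341 = \left(858 + 36963 - 48285\right) + 26341 = -10464 + 26341 = 15877$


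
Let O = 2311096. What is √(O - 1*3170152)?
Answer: 4*I*√53691 ≈ 926.85*I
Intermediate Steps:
√(O - 1*3170152) = √(2311096 - 1*3170152) = √(2311096 - 3170152) = √(-859056) = 4*I*√53691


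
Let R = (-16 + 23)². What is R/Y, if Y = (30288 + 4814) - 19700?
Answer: 49/15402 ≈ 0.0031814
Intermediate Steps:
Y = 15402 (Y = 35102 - 19700 = 15402)
R = 49 (R = 7² = 49)
R/Y = 49/15402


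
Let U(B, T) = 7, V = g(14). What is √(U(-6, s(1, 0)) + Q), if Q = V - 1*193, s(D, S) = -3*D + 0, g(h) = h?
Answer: 2*I*√43 ≈ 13.115*I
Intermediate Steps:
V = 14
s(D, S) = -3*D
Q = -179 (Q = 14 - 1*193 = 14 - 193 = -179)
√(U(-6, s(1, 0)) + Q) = √(7 - 179) = √(-172) = 2*I*√43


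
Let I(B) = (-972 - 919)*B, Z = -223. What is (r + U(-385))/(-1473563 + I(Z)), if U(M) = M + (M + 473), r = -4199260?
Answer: 4199557/1051870 ≈ 3.9925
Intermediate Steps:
U(M) = 473 + 2*M (U(M) = M + (473 + M) = 473 + 2*M)
I(B) = -1891*B
(r + U(-385))/(-1473563 + I(Z)) = (-4199260 + (473 + 2*(-385)))/(-1473563 - 1891*(-223)) = (-4199260 + (473 - 770))/(-1473563 + 421693) = (-4199260 - 297)/(-1051870) = -4199557*(-1/1051870) = 4199557/1051870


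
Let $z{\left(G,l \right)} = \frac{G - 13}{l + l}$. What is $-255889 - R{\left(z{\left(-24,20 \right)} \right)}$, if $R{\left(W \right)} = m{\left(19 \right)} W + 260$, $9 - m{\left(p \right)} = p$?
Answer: $- \frac{1024633}{4} \approx -2.5616 \cdot 10^{5}$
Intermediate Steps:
$m{\left(p \right)} = 9 - p$
$z{\left(G,l \right)} = \frac{-13 + G}{2 l}$
$R{\left(W \right)} = 260 - 10 W$ ($R{\left(W \right)} = \left(9 - 19\right) W + 260 = - 10 W + 260 = 260 - 10 W$)
$-255889 - R{\left(z{\left(-24,20 \right)} \right)} = -255889 - \left(260 - 10 \frac{-13 - 24}{2 \cdot 20}\right) = -255889 - \left(260 - 10 \cdot \frac{1}{2} \cdot \frac{1}{20} \left(-37\right)\right) = -255889 - \left(260 - - \frac{37}{4}\right) = -255889 - \left(260 + \frac{37}{4}\right) = -255889 - \frac{1077}{4} = - \frac{1024633}{4}$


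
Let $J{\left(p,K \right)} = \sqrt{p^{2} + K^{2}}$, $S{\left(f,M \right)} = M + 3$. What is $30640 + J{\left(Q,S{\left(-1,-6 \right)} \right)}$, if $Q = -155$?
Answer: $30640 + \sqrt{24034} \approx 30795.0$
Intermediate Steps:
$S{\left(f,M \right)} = 3 + M$
$J{\left(p,K \right)} = \sqrt{K^{2} + p^{2}}$
$30640 + J{\left(Q,S{\left(-1,-6 \right)} \right)} = 30640 + \sqrt{\left(3 - 6\right)^{2} + \left(-155\right)^{2}} = 30640 + \sqrt{\left(-3\right)^{2} + 24025} = 30640 + \sqrt{9 + 24025} = 30640 + \sqrt{24034}$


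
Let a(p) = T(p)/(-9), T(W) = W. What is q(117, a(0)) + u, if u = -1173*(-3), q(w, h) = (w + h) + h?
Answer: 3636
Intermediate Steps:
a(p) = -p/9 (a(p) = p/(-9) = p*(-⅑) = -p/9)
q(w, h) = w + 2*h (q(w, h) = (h + w) + h = w + 2*h)
u = 3519
q(117, a(0)) + u = (117 + 2*(-⅑*0)) + 3519 = (117 + 2*0) + 3519 = (117 + 0) + 3519 = 117 + 3519 = 3636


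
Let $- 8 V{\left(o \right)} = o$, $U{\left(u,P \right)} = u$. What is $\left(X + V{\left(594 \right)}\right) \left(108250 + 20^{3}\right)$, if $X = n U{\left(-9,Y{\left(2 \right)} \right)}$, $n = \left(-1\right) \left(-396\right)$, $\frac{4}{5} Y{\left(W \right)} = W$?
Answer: $- \frac{845893125}{2} \approx -4.2295 \cdot 10^{8}$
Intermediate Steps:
$Y{\left(W \right)} = \frac{5 W}{4}$
$V{\left(o \right)} = - \frac{o}{8}$
$n = 396$
$X = -3564$ ($X = 396 \left(-9\right) = -3564$)
$\left(X + V{\left(594 \right)}\right) \left(108250 + 20^{3}\right) = \left(-3564 - \frac{297}{4}\right) \left(108250 + 20^{3}\right) = \left(-3564 - \frac{297}{4}\right) \left(108250 + 8000\right) = \left(- \frac{14553}{4}\right) 116250 = - \frac{845893125}{2}$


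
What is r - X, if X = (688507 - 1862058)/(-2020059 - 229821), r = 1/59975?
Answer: -14076294269/26987310600 ≈ -0.52159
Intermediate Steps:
r = 1/59975 ≈ 1.6674e-5
X = 1173551/2249880 (X = -1173551/(-2249880) = -1173551*(-1/2249880) = 1173551/2249880 ≈ 0.52161)
r - X = 1/59975 - 1*1173551/2249880 = 1/59975 - 1173551/2249880 = -14076294269/26987310600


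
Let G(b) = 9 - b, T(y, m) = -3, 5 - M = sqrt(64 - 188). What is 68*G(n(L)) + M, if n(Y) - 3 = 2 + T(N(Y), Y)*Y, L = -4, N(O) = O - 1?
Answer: -539 - 2*I*sqrt(31) ≈ -539.0 - 11.136*I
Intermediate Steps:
N(O) = -1 + O
M = 5 - 2*I*sqrt(31) (M = 5 - sqrt(64 - 188) = 5 - sqrt(-124) = 5 - 2*I*sqrt(31) ≈ 5.0 - 11.136*I)
n(Y) = 5 - 3*Y (n(Y) = 3 + (2 - 3*Y) = 5 - 3*Y)
68*G(n(L)) + M = 68*(9 - (5 - 3*(-4))) + (5 - 2*I*sqrt(31)) = 68*(9 - (5 + 12)) + (5 - 2*I*sqrt(31)) = 68*(9 - 1*17) + (5 - 2*I*sqrt(31)) = 68*(9 - 17) + (5 - 2*I*sqrt(31)) = 68*(-8) + (5 - 2*I*sqrt(31)) = -544 + (5 - 2*I*sqrt(31)) = -539 - 2*I*sqrt(31)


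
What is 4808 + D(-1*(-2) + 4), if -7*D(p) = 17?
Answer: 33639/7 ≈ 4805.6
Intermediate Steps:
D(p) = -17/7 (D(p) = -1/7*17 = -17/7)
4808 + D(-1*(-2) + 4) = 4808 - 17/7 = 33639/7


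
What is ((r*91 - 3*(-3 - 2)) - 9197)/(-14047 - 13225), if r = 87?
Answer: 1265/27272 ≈ 0.046385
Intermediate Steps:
((r*91 - 3*(-3 - 2)) - 9197)/(-14047 - 13225) = ((87*91 - 3*(-3 - 2)) - 9197)/(-14047 - 13225) = ((7917 - 3*(-5)) - 9197)/(-27272) = ((7917 + 15) - 9197)*(-1/27272) = (7932 - 9197)*(-1/27272) = -1265*(-1/27272) = 1265/27272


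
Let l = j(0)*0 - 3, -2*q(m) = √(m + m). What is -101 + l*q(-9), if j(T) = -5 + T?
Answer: -101 + 9*I*√2/2 ≈ -101.0 + 6.364*I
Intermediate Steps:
q(m) = -√2*√m/2 (q(m) = -√(m + m)/2 = -√2*√m/2)
l = -3 (l = (-5 + 0)*0 - 3 = -5*0 - 3 = 0 - 3 = -3)
-101 + l*q(-9) = -101 - (-3)*√2*√(-9)/2 = -101 - (-3)*√2*3*I/2 = -101 - (-9)*I*√2/2 = -101 + 9*I*√2/2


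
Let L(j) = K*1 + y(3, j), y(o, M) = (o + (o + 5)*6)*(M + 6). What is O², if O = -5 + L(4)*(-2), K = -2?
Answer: 1042441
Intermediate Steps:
y(o, M) = (6 + M)*(30 + 7*o) (y(o, M) = (o + (5 + o)*6)*(6 + M) = (o + (30 + 6*o))*(6 + M) = (30 + 7*o)*(6 + M) = (6 + M)*(30 + 7*o))
L(j) = 304 + 51*j (L(j) = -2*1 + (180 + 30*j + 42*3 + 7*j*3) = -2 + (180 + 30*j + 126 + 21*j) = -2 + (306 + 51*j) = 304 + 51*j)
O = -1021 (O = -5 + (304 + 51*4)*(-2) = -5 + (304 + 204)*(-2) = -5 + 508*(-2) = -5 - 1016 = -1021)
O² = (-1021)² = 1042441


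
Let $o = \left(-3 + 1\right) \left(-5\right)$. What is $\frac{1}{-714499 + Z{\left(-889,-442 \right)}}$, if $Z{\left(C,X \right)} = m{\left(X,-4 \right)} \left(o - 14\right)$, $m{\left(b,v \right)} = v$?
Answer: $- \frac{1}{714483} \approx -1.3996 \cdot 10^{-6}$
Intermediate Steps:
$o = 10$ ($o = \left(-2\right) \left(-5\right) = 10$)
$Z{\left(C,X \right)} = 16$ ($Z{\left(C,X \right)} = - 4 \left(10 - 14\right) = \left(-4\right) \left(-4\right) = 16$)
$\frac{1}{-714499 + Z{\left(-889,-442 \right)}} = \frac{1}{-714499 + 16} = \frac{1}{-714483} = - \frac{1}{714483}$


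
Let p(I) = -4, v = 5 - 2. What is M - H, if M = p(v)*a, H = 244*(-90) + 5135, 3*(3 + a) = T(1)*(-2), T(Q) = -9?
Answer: 16813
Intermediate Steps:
v = 3
a = 3 (a = -3 + (-9*(-2))/3 = -3 + (1/3)*18 = -3 + 6 = 3)
H = -16825 (H = -21960 + 5135 = -16825)
M = -12 (M = -4*3 = -12)
M - H = -12 - 1*(-16825) = -12 + 16825 = 16813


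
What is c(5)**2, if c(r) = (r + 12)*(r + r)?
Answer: 28900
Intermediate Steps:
c(r) = 2*r*(12 + r) (c(r) = (12 + r)*(2*r) = 2*r*(12 + r))
c(5)**2 = (2*5*(12 + 5))**2 = (2*5*17)**2 = 170**2 = 28900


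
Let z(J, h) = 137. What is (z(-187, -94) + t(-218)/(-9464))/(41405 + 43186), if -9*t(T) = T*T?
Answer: 2929159/1801280754 ≈ 0.0016262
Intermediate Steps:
t(T) = -T²/9 (t(T) = -T*T/9 = -T²/9)
(z(-187, -94) + t(-218)/(-9464))/(41405 + 43186) = (137 - ⅑*(-218)²/(-9464))/(41405 + 43186) = (137 - ⅑*47524*(-1/9464))/84591 = (137 - 47524/9*(-1/9464))*(1/84591) = (137 + 11881/21294)*(1/84591) = (2929159/21294)*(1/84591) = 2929159/1801280754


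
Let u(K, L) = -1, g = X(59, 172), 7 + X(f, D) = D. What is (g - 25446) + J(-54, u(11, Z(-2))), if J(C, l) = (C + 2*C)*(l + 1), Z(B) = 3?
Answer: -25281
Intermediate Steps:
X(f, D) = -7 + D
g = 165 (g = -7 + 172 = 165)
J(C, l) = 3*C*(1 + l) (J(C, l) = (3*C)*(1 + l) = 3*C*(1 + l))
(g - 25446) + J(-54, u(11, Z(-2))) = (165 - 25446) + 3*(-54)*(1 - 1) = -25281 + 3*(-54)*0 = -25281 + 0 = -25281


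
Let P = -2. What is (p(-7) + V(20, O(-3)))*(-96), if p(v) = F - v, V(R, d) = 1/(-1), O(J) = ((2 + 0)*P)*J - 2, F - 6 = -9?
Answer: -288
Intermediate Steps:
F = -3 (F = 6 - 9 = -3)
O(J) = -2 - 4*J (O(J) = ((2 + 0)*(-2))*J - 2 = (2*(-2))*J - 2 = -4*J - 2 = -2 - 4*J)
V(R, d) = -1
p(v) = -3 - v
(p(-7) + V(20, O(-3)))*(-96) = ((-3 - 1*(-7)) - 1)*(-96) = ((-3 + 7) - 1)*(-96) = (4 - 1)*(-96) = 3*(-96) = -288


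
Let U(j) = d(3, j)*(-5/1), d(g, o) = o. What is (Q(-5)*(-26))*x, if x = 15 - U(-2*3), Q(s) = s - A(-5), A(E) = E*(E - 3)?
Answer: -17550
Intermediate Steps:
A(E) = E*(-3 + E)
Q(s) = -40 + s (Q(s) = s - (-5)*(-3 - 5) = s - (-5)*(-8) = s - 1*40 = s - 40 = -40 + s)
U(j) = -5*j (U(j) = j*(-5/1) = j*(-5*1) = j*(-5) = -5*j)
x = -15 (x = 15 - (-5)*(-2*3) = 15 - (-5)*(-6) = 15 - 1*30 = 15 - 30 = -15)
(Q(-5)*(-26))*x = ((-40 - 5)*(-26))*(-15) = -45*(-26)*(-15) = 1170*(-15) = -17550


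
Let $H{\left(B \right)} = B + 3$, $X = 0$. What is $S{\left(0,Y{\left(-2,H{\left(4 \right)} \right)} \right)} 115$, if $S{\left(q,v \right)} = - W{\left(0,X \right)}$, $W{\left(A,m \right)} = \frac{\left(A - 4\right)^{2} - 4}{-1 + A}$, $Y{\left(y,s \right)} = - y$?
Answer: $1380$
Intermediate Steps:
$H{\left(B \right)} = 3 + B$
$W{\left(A,m \right)} = \frac{-4 + \left(-4 + A\right)^{2}}{-1 + A}$ ($W{\left(A,m \right)} = \frac{\left(-4 + A\right)^{2} - 4}{-1 + A} = \frac{-4 + \left(-4 + A\right)^{2}}{-1 + A}$)
$S{\left(q,v \right)} = 12$ ($S{\left(q,v \right)} = - \frac{-4 + \left(-4 + 0\right)^{2}}{-1 + 0} = - \frac{-4 + \left(-4\right)^{2}}{-1} = - \left(-1\right) \left(-4 + 16\right) = - \left(-1\right) 12 = \left(-1\right) \left(-12\right) = 12$)
$S{\left(0,Y{\left(-2,H{\left(4 \right)} \right)} \right)} 115 = 12 \cdot 115 = 1380$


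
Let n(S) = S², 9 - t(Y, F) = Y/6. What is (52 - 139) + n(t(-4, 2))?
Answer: 58/9 ≈ 6.4444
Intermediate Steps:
t(Y, F) = 9 - Y/6
(52 - 139) + n(t(-4, 2)) = (52 - 139) + (9 - ⅙*(-4))² = -87 + (9 + ⅔)² = -87 + (29/3)² = -87 + 841/9 = 58/9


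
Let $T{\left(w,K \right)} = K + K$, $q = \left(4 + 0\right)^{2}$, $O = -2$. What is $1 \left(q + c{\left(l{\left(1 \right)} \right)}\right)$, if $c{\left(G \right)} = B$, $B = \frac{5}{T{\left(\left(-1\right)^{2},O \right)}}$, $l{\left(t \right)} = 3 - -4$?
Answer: $\frac{59}{4} \approx 14.75$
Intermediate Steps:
$l{\left(t \right)} = 7$ ($l{\left(t \right)} = 3 + 4 = 7$)
$q = 16$ ($q = 4^{2} = 16$)
$T{\left(w,K \right)} = 2 K$
$B = - \frac{5}{4}$ ($B = \frac{5}{2 \left(-2\right)} = \frac{5}{-4} = 5 \left(- \frac{1}{4}\right) = - \frac{5}{4} \approx -1.25$)
$c{\left(G \right)} = - \frac{5}{4}$
$1 \left(q + c{\left(l{\left(1 \right)} \right)}\right) = 1 \left(16 - \frac{5}{4}\right) = 1 \cdot \frac{59}{4} = \frac{59}{4}$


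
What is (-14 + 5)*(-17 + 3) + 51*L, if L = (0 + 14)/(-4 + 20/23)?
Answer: -1225/12 ≈ -102.08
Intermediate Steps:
L = -161/36 (L = 14/(-4 + 20*(1/23)) = 14/(-4 + 20/23) = 14/(-72/23) = 14*(-23/72) = -161/36 ≈ -4.4722)
(-14 + 5)*(-17 + 3) + 51*L = (-14 + 5)*(-17 + 3) + 51*(-161/36) = -9*(-14) - 2737/12 = 126 - 2737/12 = -1225/12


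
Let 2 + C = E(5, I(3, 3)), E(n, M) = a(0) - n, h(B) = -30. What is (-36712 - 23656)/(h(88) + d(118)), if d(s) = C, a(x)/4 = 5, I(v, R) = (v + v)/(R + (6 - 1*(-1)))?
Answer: 60368/17 ≈ 3551.1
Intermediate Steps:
I(v, R) = 2*v/(7 + R) (I(v, R) = (2*v)/(R + (6 + 1)) = (2*v)/(R + 7) = (2*v)/(7 + R) = 2*v/(7 + R))
a(x) = 20 (a(x) = 4*5 = 20)
E(n, M) = 20 - n
C = 13 (C = -2 + (20 - 1*5) = -2 + (20 - 5) = -2 + 15 = 13)
d(s) = 13
(-36712 - 23656)/(h(88) + d(118)) = (-36712 - 23656)/(-30 + 13) = -60368/(-17) = -60368*(-1/17) = 60368/17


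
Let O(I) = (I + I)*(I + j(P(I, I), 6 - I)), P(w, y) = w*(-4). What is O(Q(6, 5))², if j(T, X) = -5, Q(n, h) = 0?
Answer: 0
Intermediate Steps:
P(w, y) = -4*w
O(I) = 2*I*(-5 + I) (O(I) = (I + I)*(I - 5) = (2*I)*(-5 + I) = 2*I*(-5 + I))
O(Q(6, 5))² = (2*0*(-5 + 0))² = (2*0*(-5))² = 0² = 0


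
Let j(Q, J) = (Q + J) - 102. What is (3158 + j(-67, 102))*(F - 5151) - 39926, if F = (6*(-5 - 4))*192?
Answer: -48009155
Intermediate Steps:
F = -10368 (F = (6*(-9))*192 = -54*192 = -10368)
j(Q, J) = -102 + J + Q (j(Q, J) = (J + Q) - 102 = -102 + J + Q)
(3158 + j(-67, 102))*(F - 5151) - 39926 = (3158 + (-102 + 102 - 67))*(-10368 - 5151) - 39926 = (3158 - 67)*(-15519) - 39926 = 3091*(-15519) - 39926 = -47969229 - 39926 = -48009155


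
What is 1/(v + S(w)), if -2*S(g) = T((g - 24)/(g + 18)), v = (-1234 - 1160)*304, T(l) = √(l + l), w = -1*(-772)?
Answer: -287471520/209214872939333 + √73865/209214872939333 ≈ -1.3740e-6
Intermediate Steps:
w = 772
T(l) = √2*√l (T(l) = √(2*l) = √2*√l)
v = -727776 (v = -2394*304 = -727776)
S(g) = -√2*√((-24 + g)/(18 + g))/2 (S(g) = -√2*√((g - 24)/(g + 18))/2 = -√2*√((-24 + g)/(18 + g))/2)
1/(v + S(w)) = 1/(-727776 - √2*√((-24 + 772)/(18 + 772))/2) = 1/(-727776 - √2*√(748/790)/2) = 1/(-727776 - √2*√((1/790)*748)/2) = 1/(-727776 - √2*√(374/395)/2) = 1/(-727776 - √2*√147730/395/2) = 1/(-727776 - √73865/395)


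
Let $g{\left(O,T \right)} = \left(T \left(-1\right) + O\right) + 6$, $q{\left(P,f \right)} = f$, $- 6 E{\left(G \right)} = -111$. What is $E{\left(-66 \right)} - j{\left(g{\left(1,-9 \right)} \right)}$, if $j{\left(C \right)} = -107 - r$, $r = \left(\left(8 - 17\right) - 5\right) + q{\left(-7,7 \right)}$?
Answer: $\frac{237}{2} \approx 118.5$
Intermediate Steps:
$E{\left(G \right)} = \frac{37}{2}$ ($E{\left(G \right)} = \left(- \frac{1}{6}\right) \left(-111\right) = \frac{37}{2}$)
$g{\left(O,T \right)} = 6 + O - T$ ($g{\left(O,T \right)} = \left(- T + O\right) + 6 = \left(O - T\right) + 6 = 6 + O - T$)
$r = -7$ ($r = \left(\left(8 - 17\right) - 5\right) + 7 = \left(-9 - 5\right) + 7 = -14 + 7 = -7$)
$j{\left(C \right)} = -100$ ($j{\left(C \right)} = -107 - -7 = -107 + 7 = -100$)
$E{\left(-66 \right)} - j{\left(g{\left(1,-9 \right)} \right)} = \frac{37}{2} - -100 = \frac{37}{2} + 100 = \frac{237}{2}$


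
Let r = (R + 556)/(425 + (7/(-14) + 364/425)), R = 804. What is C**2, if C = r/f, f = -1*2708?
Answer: 83521000000/59913028956647161 ≈ 1.3940e-6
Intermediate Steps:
f = -2708
r = 1156000/361553 (r = (804 + 556)/(425 + (7/(-14) + 364/425)) = 1360/(425 + (7*(-1/14) + 364*(1/425))) = 1360/(425 + (-1/2 + 364/425)) = 1360/(425 + 303/850) = 1360/(361553/850) = 1360*(850/361553) = 1156000/361553 ≈ 3.1973)
C = -289000/244771381 (C = (1156000/361553)/(-2708) = (1156000/361553)*(-1/2708) = -289000/244771381 ≈ -0.0011807)
C**2 = (-289000/244771381)**2 = 83521000000/59913028956647161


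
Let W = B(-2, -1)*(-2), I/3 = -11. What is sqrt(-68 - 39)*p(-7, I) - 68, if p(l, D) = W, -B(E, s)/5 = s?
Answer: -68 - 10*I*sqrt(107) ≈ -68.0 - 103.44*I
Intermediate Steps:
I = -33 (I = 3*(-11) = -33)
B(E, s) = -5*s
W = -10 (W = -5*(-1)*(-2) = 5*(-2) = -10)
p(l, D) = -10
sqrt(-68 - 39)*p(-7, I) - 68 = sqrt(-68 - 39)*(-10) - 68 = sqrt(-107)*(-10) - 68 = (I*sqrt(107))*(-10) - 68 = -10*I*sqrt(107) - 68 = -68 - 10*I*sqrt(107)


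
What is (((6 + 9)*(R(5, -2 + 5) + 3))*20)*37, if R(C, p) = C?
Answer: 88800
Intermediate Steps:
(((6 + 9)*(R(5, -2 + 5) + 3))*20)*37 = (((6 + 9)*(5 + 3))*20)*37 = ((15*8)*20)*37 = (120*20)*37 = 2400*37 = 88800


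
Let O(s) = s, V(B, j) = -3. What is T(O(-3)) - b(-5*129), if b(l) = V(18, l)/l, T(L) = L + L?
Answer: -1291/215 ≈ -6.0047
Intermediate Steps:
T(L) = 2*L
b(l) = -3/l
T(O(-3)) - b(-5*129) = 2*(-3) - (-3)/((-5*129)) = -6 - (-3)/(-645) = -6 - (-3)*(-1)/645 = -6 - 1*1/215 = -6 - 1/215 = -1291/215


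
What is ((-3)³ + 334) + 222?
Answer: 529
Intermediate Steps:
((-3)³ + 334) + 222 = (-27 + 334) + 222 = 307 + 222 = 529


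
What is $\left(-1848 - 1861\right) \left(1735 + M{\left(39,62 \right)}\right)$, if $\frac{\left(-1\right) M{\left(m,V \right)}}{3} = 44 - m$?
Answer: $-6379480$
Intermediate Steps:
$M{\left(m,V \right)} = -132 + 3 m$ ($M{\left(m,V \right)} = - 3 \left(44 - m\right) = -132 + 3 m$)
$\left(-1848 - 1861\right) \left(1735 + M{\left(39,62 \right)}\right) = \left(-1848 - 1861\right) \left(1735 + \left(-132 + 3 \cdot 39\right)\right) = - 3709 \left(1735 + \left(-132 + 117\right)\right) = - 3709 \left(1735 - 15\right) = \left(-3709\right) 1720 = -6379480$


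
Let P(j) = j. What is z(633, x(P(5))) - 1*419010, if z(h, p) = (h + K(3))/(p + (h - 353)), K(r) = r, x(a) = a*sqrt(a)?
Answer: -6559565934/15655 - 636*sqrt(5)/15655 ≈ -4.1901e+5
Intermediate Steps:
x(a) = a**(3/2)
z(h, p) = (3 + h)/(-353 + h + p) (z(h, p) = (h + 3)/(p + (h - 353)) = (3 + h)/(p + (-353 + h)) = (3 + h)/(-353 + h + p))
z(633, x(P(5))) - 1*419010 = (3 + 633)/(-353 + 633 + 5**(3/2)) - 1*419010 = 636/(-353 + 633 + 5*sqrt(5)) - 419010 = 636/(280 + 5*sqrt(5)) - 419010 = -419010 + 636/(280 + 5*sqrt(5))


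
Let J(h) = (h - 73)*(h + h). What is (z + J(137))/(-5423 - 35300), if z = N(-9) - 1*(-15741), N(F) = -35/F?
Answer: -299528/366507 ≈ -0.81725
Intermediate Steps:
J(h) = 2*h*(-73 + h) (J(h) = (-73 + h)*(2*h) = 2*h*(-73 + h))
z = 141704/9 (z = -35/(-9) - 1*(-15741) = -35*(-1/9) + 15741 = 35/9 + 15741 = 141704/9 ≈ 15745.)
(z + J(137))/(-5423 - 35300) = (141704/9 + 2*137*(-73 + 137))/(-5423 - 35300) = (141704/9 + 2*137*64)/(-40723) = (141704/9 + 17536)*(-1/40723) = (299528/9)*(-1/40723) = -299528/366507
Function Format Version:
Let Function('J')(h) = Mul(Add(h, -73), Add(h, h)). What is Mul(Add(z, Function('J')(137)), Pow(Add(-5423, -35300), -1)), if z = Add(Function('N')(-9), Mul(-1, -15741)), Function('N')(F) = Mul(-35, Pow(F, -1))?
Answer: Rational(-299528, 366507) ≈ -0.81725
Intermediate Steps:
Function('J')(h) = Mul(2, h, Add(-73, h)) (Function('J')(h) = Mul(Add(-73, h), Mul(2, h)) = Mul(2, h, Add(-73, h)))
z = Rational(141704, 9) (z = Add(Mul(-35, Pow(-9, -1)), Mul(-1, -15741)) = Add(Mul(-35, Rational(-1, 9)), 15741) = Add(Rational(35, 9), 15741) = Rational(141704, 9) ≈ 15745.)
Mul(Add(z, Function('J')(137)), Pow(Add(-5423, -35300), -1)) = Mul(Add(Rational(141704, 9), Mul(2, 137, Add(-73, 137))), Pow(Add(-5423, -35300), -1)) = Mul(Add(Rational(141704, 9), Mul(2, 137, 64)), Pow(-40723, -1)) = Mul(Add(Rational(141704, 9), 17536), Rational(-1, 40723)) = Mul(Rational(299528, 9), Rational(-1, 40723)) = Rational(-299528, 366507)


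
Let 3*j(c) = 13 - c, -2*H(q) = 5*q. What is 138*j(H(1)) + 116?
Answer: 829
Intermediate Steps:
H(q) = -5*q/2
j(c) = 13/3 - c/3 (j(c) = (13 - c)/3 = 13/3 - c/3)
138*j(H(1)) + 116 = 138*(13/3 - (-5)/6) + 116 = 138*(13/3 - ⅓*(-5/2)) + 116 = 138*(13/3 + ⅚) + 116 = 138*(31/6) + 116 = 713 + 116 = 829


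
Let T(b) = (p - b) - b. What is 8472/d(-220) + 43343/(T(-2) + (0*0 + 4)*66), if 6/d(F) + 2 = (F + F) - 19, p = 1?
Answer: -175057365/269 ≈ -6.5077e+5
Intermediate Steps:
d(F) = 6/(-21 + 2*F) (d(F) = 6/(-2 + ((F + F) - 19)) = 6/(-2 + (2*F - 19)) = 6/(-2 + (-19 + 2*F)) = 6/(-21 + 2*F))
T(b) = 1 - 2*b (T(b) = (1 - b) - b = 1 - 2*b)
8472/d(-220) + 43343/(T(-2) + (0*0 + 4)*66) = 8472/((6/(-21 + 2*(-220)))) + 43343/((1 - 2*(-2)) + (0*0 + 4)*66) = 8472/((6/(-21 - 440))) + 43343/((1 + 4) + (0 + 4)*66) = 8472/((6/(-461))) + 43343/(5 + 4*66) = 8472/((6*(-1/461))) + 43343/(5 + 264) = 8472/(-6/461) + 43343/269 = 8472*(-461/6) + 43343*(1/269) = -650932 + 43343/269 = -175057365/269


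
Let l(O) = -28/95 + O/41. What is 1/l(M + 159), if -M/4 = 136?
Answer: -3895/37723 ≈ -0.10325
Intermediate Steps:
M = -544 (M = -4*136 = -544)
l(O) = -28/95 + O/41 (l(O) = -28*1/95 + O*(1/41) = -28/95 + O/41)
1/l(M + 159) = 1/(-28/95 + (-544 + 159)/41) = 1/(-28/95 + (1/41)*(-385)) = 1/(-28/95 - 385/41) = 1/(-37723/3895) = -3895/37723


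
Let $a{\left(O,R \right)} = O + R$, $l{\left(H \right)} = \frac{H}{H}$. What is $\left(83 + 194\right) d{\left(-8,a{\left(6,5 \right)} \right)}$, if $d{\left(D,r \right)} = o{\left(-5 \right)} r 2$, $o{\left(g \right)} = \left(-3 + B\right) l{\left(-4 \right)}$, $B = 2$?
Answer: $-6094$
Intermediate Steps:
$l{\left(H \right)} = 1$
$o{\left(g \right)} = -1$ ($o{\left(g \right)} = \left(-3 + 2\right) 1 = \left(-1\right) 1 = -1$)
$d{\left(D,r \right)} = - 2 r$ ($d{\left(D,r \right)} = - r 2 = - 2 r$)
$\left(83 + 194\right) d{\left(-8,a{\left(6,5 \right)} \right)} = \left(83 + 194\right) \left(- 2 \left(6 + 5\right)\right) = 277 \left(\left(-2\right) 11\right) = 277 \left(-22\right) = -6094$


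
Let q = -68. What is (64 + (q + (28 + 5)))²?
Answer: 841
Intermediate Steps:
(64 + (q + (28 + 5)))² = (64 + (-68 + (28 + 5)))² = (64 + (-68 + 33))² = (64 - 35)² = 29² = 841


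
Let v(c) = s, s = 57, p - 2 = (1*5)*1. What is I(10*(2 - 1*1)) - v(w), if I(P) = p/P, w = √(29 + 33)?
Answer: -563/10 ≈ -56.300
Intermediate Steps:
w = √62 ≈ 7.8740
p = 7 (p = 2 + (1*5)*1 = 2 + 5*1 = 2 + 5 = 7)
v(c) = 57
I(P) = 7/P
I(10*(2 - 1*1)) - v(w) = 7/((10*(2 - 1*1))) - 1*57 = 7/((10*(2 - 1))) - 57 = 7/((10*1)) - 57 = 7/10 - 57 = -563/10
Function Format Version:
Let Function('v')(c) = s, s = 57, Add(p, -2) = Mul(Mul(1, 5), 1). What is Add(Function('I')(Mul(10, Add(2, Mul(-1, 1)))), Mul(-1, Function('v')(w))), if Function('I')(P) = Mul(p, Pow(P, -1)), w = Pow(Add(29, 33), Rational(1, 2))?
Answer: Rational(-563, 10) ≈ -56.300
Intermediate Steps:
w = Pow(62, Rational(1, 2)) ≈ 7.8740
p = 7 (p = Add(2, Mul(Mul(1, 5), 1)) = Add(2, Mul(5, 1)) = Add(2, 5) = 7)
Function('v')(c) = 57
Function('I')(P) = Mul(7, Pow(P, -1))
Add(Function('I')(Mul(10, Add(2, Mul(-1, 1)))), Mul(-1, Function('v')(w))) = Add(Mul(7, Pow(Mul(10, Add(2, Mul(-1, 1))), -1)), Mul(-1, 57)) = Add(Mul(7, Pow(Mul(10, Add(2, -1)), -1)), -57) = Add(Mul(7, Pow(Mul(10, 1), -1)), -57) = Add(Mul(7, Pow(10, -1)), -57) = Add(Mul(7, Rational(1, 10)), -57) = Add(Rational(7, 10), -57) = Rational(-563, 10)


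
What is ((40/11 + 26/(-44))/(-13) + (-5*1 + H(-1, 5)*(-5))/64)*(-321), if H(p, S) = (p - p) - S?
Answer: -57459/2288 ≈ -25.113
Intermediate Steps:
H(p, S) = -S (H(p, S) = 0 - S = -S)
((40/11 + 26/(-44))/(-13) + (-5*1 + H(-1, 5)*(-5))/64)*(-321) = ((40/11 + 26/(-44))/(-13) + (-5*1 - 1*5*(-5))/64)*(-321) = ((40*(1/11) + 26*(-1/44))*(-1/13) + (-5 - 5*(-5))*(1/64))*(-321) = ((40/11 - 13/22)*(-1/13) + (-5 + 25)*(1/64))*(-321) = ((67/22)*(-1/13) + 20*(1/64))*(-321) = (-67/286 + 5/16)*(-321) = (179/2288)*(-321) = -57459/2288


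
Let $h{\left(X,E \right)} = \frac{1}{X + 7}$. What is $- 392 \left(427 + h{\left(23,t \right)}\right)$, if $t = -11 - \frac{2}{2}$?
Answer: $- \frac{2510956}{15} \approx -1.674 \cdot 10^{5}$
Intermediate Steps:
$t = -12$ ($t = -11 - 2 \cdot \frac{1}{2} = -11 - 1 = -12$)
$h{\left(X,E \right)} = \frac{1}{7 + X}$
$- 392 \left(427 + h{\left(23,t \right)}\right) = - 392 \left(427 + \frac{1}{7 + 23}\right) = - 392 \left(427 + \frac{1}{30}\right) = \left(-392\right) \frac{12811}{30} = - \frac{2510956}{15}$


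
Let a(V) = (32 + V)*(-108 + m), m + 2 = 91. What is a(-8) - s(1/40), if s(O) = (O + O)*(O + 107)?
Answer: -369081/800 ≈ -461.35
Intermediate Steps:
m = 89 (m = -2 + 91 = 89)
a(V) = -608 - 19*V (a(V) = (32 + V)*(-108 + 89) = (32 + V)*(-19) = -608 - 19*V)
s(O) = 2*O*(107 + O) (s(O) = (2*O)*(107 + O) = 2*O*(107 + O))
a(-8) - s(1/40) = (-608 - 19*(-8)) - 2*(107 + 1/40)/40 = (-608 + 152) - 2*(107 + 1/40)/40 = -456 - 2*4281/(40*40) = -456 - 1*4281/800 = -456 - 4281/800 = -369081/800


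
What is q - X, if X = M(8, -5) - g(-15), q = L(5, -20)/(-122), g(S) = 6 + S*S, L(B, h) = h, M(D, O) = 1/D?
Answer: 112747/488 ≈ 231.04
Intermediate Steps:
g(S) = 6 + S²
q = 10/61 (q = -20/(-122) = -20*(-1/122) = 10/61 ≈ 0.16393)
X = -1847/8 (X = 1/8 - (6 + (-15)²) = ⅛ - (6 + 225) = ⅛ - 1*231 = ⅛ - 231 = -1847/8 ≈ -230.88)
q - X = 10/61 - 1*(-1847/8) = 10/61 + 1847/8 = 112747/488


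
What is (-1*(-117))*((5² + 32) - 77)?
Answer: -2340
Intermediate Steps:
(-1*(-117))*((5² + 32) - 77) = 117*((25 + 32) - 77) = 117*(57 - 77) = 117*(-20) = -2340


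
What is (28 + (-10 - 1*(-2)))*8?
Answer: 160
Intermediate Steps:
(28 + (-10 - 1*(-2)))*8 = (28 + (-10 + 2))*8 = (28 - 8)*8 = 20*8 = 160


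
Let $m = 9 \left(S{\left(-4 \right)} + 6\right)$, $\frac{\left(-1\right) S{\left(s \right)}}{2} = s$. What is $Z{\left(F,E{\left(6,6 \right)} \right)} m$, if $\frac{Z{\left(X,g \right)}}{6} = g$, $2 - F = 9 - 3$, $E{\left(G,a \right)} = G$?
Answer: $4536$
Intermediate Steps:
$F = -4$ ($F = 2 - \left(9 - 3\right) = 2 - 6 = -4$)
$S{\left(s \right)} = - 2 s$
$Z{\left(X,g \right)} = 6 g$
$m = 126$ ($m = 9 \left(\left(-2\right) \left(-4\right) + 6\right) = 9 \left(8 + 6\right) = 9 \cdot 14 = 126$)
$Z{\left(F,E{\left(6,6 \right)} \right)} m = 6 \cdot 6 \cdot 126 = 36 \cdot 126 = 4536$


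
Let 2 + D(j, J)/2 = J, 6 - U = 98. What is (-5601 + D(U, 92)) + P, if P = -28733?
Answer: -34154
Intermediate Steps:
U = -92 (U = 6 - 1*98 = 6 - 98 = -92)
D(j, J) = -4 + 2*J
(-5601 + D(U, 92)) + P = (-5601 + (-4 + 2*92)) - 28733 = (-5601 + (-4 + 184)) - 28733 = (-5601 + 180) - 28733 = -5421 - 28733 = -34154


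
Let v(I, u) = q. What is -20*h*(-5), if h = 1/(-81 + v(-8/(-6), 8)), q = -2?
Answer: -100/83 ≈ -1.2048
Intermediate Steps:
v(I, u) = -2
h = -1/83 (h = 1/(-81 - 2) = 1/(-83) = -1/83 ≈ -0.012048)
-20*h*(-5) = -20*(-1/83)*(-5) = (20/83)*(-5) = -100/83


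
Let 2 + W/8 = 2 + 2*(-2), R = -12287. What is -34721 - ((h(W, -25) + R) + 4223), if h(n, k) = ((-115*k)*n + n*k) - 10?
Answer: 64553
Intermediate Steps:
W = -32 (W = -16 + 8*(2 + 2*(-2)) = -16 + 8*(2 - 4) = -16 + 8*(-2) = -16 - 16 = -32)
h(n, k) = -10 - 114*k*n (h(n, k) = (-115*k*n + k*n) - 10 = -114*k*n - 10 = -10 - 114*k*n)
-34721 - ((h(W, -25) + R) + 4223) = -34721 - (((-10 - 114*(-25)*(-32)) - 12287) + 4223) = -34721 - (((-10 - 91200) - 12287) + 4223) = -34721 - ((-91210 - 12287) + 4223) = -34721 - (-103497 + 4223) = -34721 - 1*(-99274) = -34721 + 99274 = 64553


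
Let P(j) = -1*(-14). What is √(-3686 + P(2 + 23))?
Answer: 6*I*√102 ≈ 60.597*I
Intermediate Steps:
P(j) = 14
√(-3686 + P(2 + 23)) = √(-3686 + 14) = √(-3672) = 6*I*√102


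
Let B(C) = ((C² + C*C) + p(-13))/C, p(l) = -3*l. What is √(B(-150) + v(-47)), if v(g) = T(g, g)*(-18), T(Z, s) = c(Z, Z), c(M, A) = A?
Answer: √54574/10 ≈ 23.361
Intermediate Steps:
T(Z, s) = Z
v(g) = -18*g (v(g) = g*(-18) = -18*g)
B(C) = (39 + 2*C²)/C (B(C) = ((C² + C*C) - 3*(-13))/C = ((C² + C²) + 39)/C = (2*C² + 39)/C = (39 + 2*C²)/C)
√(B(-150) + v(-47)) = √((2*(-150) + 39/(-150)) - 18*(-47)) = √((-300 + 39*(-1/150)) + 846) = √((-300 - 13/50) + 846) = √(-15013/50 + 846) = √(27287/50) = √54574/10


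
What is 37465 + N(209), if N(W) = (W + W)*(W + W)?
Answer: 212189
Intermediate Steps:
N(W) = 4*W² (N(W) = (2*W)*(2*W) = 4*W²)
37465 + N(209) = 37465 + 4*209² = 37465 + 4*43681 = 37465 + 174724 = 212189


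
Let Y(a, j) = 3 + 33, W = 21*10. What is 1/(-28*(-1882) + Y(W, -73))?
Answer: 1/52732 ≈ 1.8964e-5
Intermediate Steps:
W = 210
Y(a, j) = 36
1/(-28*(-1882) + Y(W, -73)) = 1/(-28*(-1882) + 36) = 1/(52696 + 36) = 1/52732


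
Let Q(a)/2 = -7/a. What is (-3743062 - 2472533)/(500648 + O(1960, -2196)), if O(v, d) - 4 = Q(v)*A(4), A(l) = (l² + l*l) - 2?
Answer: -5801222/467275 ≈ -12.415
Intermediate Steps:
Q(a) = -14/a (Q(a) = 2*(-7/a) = -14/a)
A(l) = -2 + 2*l² (A(l) = (l² + l²) - 2 = 2*l² - 2 = -2 + 2*l²)
O(v, d) = 4 - 420/v (O(v, d) = 4 + (-14/v)*(-2 + 2*4²) = 4 + (-14/v)*(-2 + 2*16) = 4 + (-14/v)*(-2 + 32) = 4 - 14/v*30 = 4 - 420/v)
(-3743062 - 2472533)/(500648 + O(1960, -2196)) = (-3743062 - 2472533)/(500648 + (4 - 420/1960)) = -6215595/(500648 + (4 - 420*1/1960)) = -6215595/(500648 + (4 - 3/14)) = -6215595/(500648 + 53/14) = -6215595/7009125/14 = -6215595*14/7009125 = -5801222/467275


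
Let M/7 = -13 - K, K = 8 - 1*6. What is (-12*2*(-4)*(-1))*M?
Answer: 10080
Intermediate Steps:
K = 2 (K = 8 - 6 = 2)
M = -105 (M = 7*(-13 - 1*2) = 7*(-13 - 2) = 7*(-15) = -105)
(-12*2*(-4)*(-1))*M = -12*2*(-4)*(-1)*(-105) = -(-96)*(-1)*(-105) = -12*8*(-105) = -96*(-105) = 10080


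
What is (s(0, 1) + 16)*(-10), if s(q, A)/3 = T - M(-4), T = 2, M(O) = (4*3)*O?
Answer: -1660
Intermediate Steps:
M(O) = 12*O
s(q, A) = 150 (s(q, A) = 3*(2 - 12*(-4)) = 3*(2 - 1*(-48)) = 3*(2 + 48) = 3*50 = 150)
(s(0, 1) + 16)*(-10) = (150 + 16)*(-10) = 166*(-10) = -1660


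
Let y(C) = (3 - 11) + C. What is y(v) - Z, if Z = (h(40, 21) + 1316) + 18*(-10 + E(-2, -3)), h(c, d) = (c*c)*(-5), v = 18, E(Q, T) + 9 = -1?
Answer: 7054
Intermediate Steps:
E(Q, T) = -10 (E(Q, T) = -9 - 1 = -10)
h(c, d) = -5*c² (h(c, d) = c²*(-5) = -5*c²)
y(C) = -8 + C
Z = -7044 (Z = (-5*40² + 1316) + 18*(-10 - 10) = (-5*1600 + 1316) + 18*(-20) = (-8000 + 1316) - 360 = -6684 - 360 = -7044)
y(v) - Z = (-8 + 18) - 1*(-7044) = 10 + 7044 = 7054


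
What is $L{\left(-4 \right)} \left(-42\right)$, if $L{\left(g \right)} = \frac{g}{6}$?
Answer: $28$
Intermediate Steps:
$L{\left(g \right)} = \frac{g}{6}$ ($L{\left(g \right)} = g \frac{1}{6} = \frac{g}{6}$)
$L{\left(-4 \right)} \left(-42\right) = \frac{1}{6} \left(-4\right) \left(-42\right) = \left(- \frac{2}{3}\right) \left(-42\right) = 28$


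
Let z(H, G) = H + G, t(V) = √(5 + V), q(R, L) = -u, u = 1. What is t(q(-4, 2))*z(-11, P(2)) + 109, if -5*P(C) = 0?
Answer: 87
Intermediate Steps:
P(C) = 0 (P(C) = -⅕*0 = 0)
q(R, L) = -1 (q(R, L) = -1*1 = -1)
z(H, G) = G + H
t(q(-4, 2))*z(-11, P(2)) + 109 = √(5 - 1)*(0 - 11) + 109 = √4*(-11) + 109 = 2*(-11) + 109 = -22 + 109 = 87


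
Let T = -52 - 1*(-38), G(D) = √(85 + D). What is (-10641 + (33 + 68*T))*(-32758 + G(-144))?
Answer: 378682480 - 11560*I*√59 ≈ 3.7868e+8 - 88794.0*I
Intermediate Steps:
T = -14 (T = -52 + 38 = -14)
(-10641 + (33 + 68*T))*(-32758 + G(-144)) = (-10641 + (33 + 68*(-14)))*(-32758 + √(85 - 144)) = (-10641 + (33 - 952))*(-32758 + √(-59)) = (-10641 - 919)*(-32758 + I*√59) = -11560*(-32758 + I*√59) = 378682480 - 11560*I*√59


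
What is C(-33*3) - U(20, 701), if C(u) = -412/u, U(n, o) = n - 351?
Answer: 33181/99 ≈ 335.16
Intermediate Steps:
U(n, o) = -351 + n
C(-33*3) - U(20, 701) = -412/((-33*3)) - (-351 + 20) = -412/(-99) - 1*(-331) = -412*(-1/99) + 331 = 412/99 + 331 = 33181/99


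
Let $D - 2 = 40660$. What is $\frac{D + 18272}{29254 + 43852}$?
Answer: $\frac{29467}{36553} \approx 0.80614$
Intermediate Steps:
$D = 40662$ ($D = 2 + 40660 = 40662$)
$\frac{D + 18272}{29254 + 43852} = \frac{40662 + 18272}{29254 + 43852} = \frac{58934}{73106} = 58934 \cdot \frac{1}{73106} = \frac{29467}{36553}$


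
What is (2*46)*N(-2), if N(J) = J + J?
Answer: -368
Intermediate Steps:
N(J) = 2*J
(2*46)*N(-2) = (2*46)*(2*(-2)) = 92*(-4) = -368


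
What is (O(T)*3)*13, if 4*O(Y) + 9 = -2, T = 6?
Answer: -429/4 ≈ -107.25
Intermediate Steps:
O(Y) = -11/4 (O(Y) = -9/4 + (1/4)*(-2) = -9/4 - 1/2 = -11/4)
(O(T)*3)*13 = -11/4*3*13 = -33/4*13 = -429/4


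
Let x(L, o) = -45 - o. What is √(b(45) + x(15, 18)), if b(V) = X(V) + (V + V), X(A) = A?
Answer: 6*√2 ≈ 8.4853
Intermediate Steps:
b(V) = 3*V (b(V) = V + (V + V) = V + 2*V = 3*V)
√(b(45) + x(15, 18)) = √(3*45 + (-45 - 1*18)) = √(135 + (-45 - 18)) = √(135 - 63) = √72 = 6*√2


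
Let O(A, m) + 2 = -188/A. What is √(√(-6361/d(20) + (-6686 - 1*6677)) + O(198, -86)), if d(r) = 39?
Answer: √(-542828 + 4719*I*√20573202)/429 ≈ 7.5296 + 7.723*I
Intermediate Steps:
O(A, m) = -2 - 188/A
√(√(-6361/d(20) + (-6686 - 1*6677)) + O(198, -86)) = √(√(-6361/39 + (-6686 - 1*6677)) + (-2 - 188/198)) = √(√(-6361*1/39 + (-6686 - 6677)) + (-2 - 188*1/198)) = √(√(-6361/39 - 13363) + (-2 - 94/99)) = √(√(-527518/39) - 292/99) = √(I*√20573202/39 - 292/99) = √(-292/99 + I*√20573202/39)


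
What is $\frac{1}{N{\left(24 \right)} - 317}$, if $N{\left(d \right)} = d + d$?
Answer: $- \frac{1}{269} \approx -0.0037175$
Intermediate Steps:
$N{\left(d \right)} = 2 d$
$\frac{1}{N{\left(24 \right)} - 317} = \frac{1}{2 \cdot 24 - 317} = \frac{1}{48 - 317} = \frac{1}{-269} = - \frac{1}{269}$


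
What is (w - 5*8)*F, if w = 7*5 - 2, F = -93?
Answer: 651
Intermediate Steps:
w = 33 (w = 35 - 2 = 33)
(w - 5*8)*F = (33 - 5*8)*(-93) = (33 - 40)*(-93) = -7*(-93) = 651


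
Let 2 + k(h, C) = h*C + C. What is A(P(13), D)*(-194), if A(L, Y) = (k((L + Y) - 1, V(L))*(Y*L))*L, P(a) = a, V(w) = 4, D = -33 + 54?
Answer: -92259804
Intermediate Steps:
D = 21
k(h, C) = -2 + C + C*h (k(h, C) = -2 + (h*C + C) = -2 + (C*h + C) = -2 + (C + C*h) = -2 + C + C*h)
A(L, Y) = Y*L²*(-2 + 4*L + 4*Y) (A(L, Y) = ((-2 + 4 + 4*((L + Y) - 1))*(Y*L))*L = ((-2 + 4 + 4*(-1 + L + Y))*(L*Y))*L = ((-2 + 4 + (-4 + 4*L + 4*Y))*(L*Y))*L = ((-2 + 4*L + 4*Y)*(L*Y))*L = (L*Y*(-2 + 4*L + 4*Y))*L = Y*L²*(-2 + 4*L + 4*Y))
A(P(13), D)*(-194) = (2*21*13²*(-1 + 2*13 + 2*21))*(-194) = (2*21*169*(-1 + 26 + 42))*(-194) = (2*21*169*67)*(-194) = 475566*(-194) = -92259804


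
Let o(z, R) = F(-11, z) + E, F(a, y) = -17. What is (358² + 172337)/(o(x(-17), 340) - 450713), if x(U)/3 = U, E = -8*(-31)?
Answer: -300501/450482 ≈ -0.66707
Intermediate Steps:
E = 248
x(U) = 3*U
o(z, R) = 231 (o(z, R) = -17 + 248 = 231)
(358² + 172337)/(o(x(-17), 340) - 450713) = (358² + 172337)/(231 - 450713) = (128164 + 172337)/(-450482) = 300501*(-1/450482) = -300501/450482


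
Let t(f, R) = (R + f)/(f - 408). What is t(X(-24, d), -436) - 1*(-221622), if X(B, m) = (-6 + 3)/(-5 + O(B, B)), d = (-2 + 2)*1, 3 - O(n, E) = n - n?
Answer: 180179555/813 ≈ 2.2162e+5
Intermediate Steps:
O(n, E) = 3 (O(n, E) = 3 - (n - n) = 3 - 1*0 = 3 + 0 = 3)
d = 0 (d = 0*1 = 0)
X(B, m) = 3/2 (X(B, m) = (-6 + 3)/(-5 + 3) = -3/(-2) = -3*(-½) = 3/2)
t(f, R) = (R + f)/(-408 + f)
t(X(-24, d), -436) - 1*(-221622) = (-436 + 3/2)/(-408 + 3/2) - 1*(-221622) = -869/2/(-813/2) + 221622 = -2/813*(-869/2) + 221622 = 869/813 + 221622 = 180179555/813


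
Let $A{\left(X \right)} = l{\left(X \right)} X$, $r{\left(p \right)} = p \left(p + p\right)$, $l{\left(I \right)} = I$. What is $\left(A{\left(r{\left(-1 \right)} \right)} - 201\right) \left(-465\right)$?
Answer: $91605$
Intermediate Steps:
$r{\left(p \right)} = 2 p^{2}$ ($r{\left(p \right)} = p 2 p = 2 p^{2}$)
$A{\left(X \right)} = X^{2}$ ($A{\left(X \right)} = X X = X^{2}$)
$\left(A{\left(r{\left(-1 \right)} \right)} - 201\right) \left(-465\right) = \left(\left(2 \left(-1\right)^{2}\right)^{2} - 201\right) \left(-465\right) = \left(\left(2 \cdot 1\right)^{2} - 201\right) \left(-465\right) = \left(2^{2} - 201\right) \left(-465\right) = \left(4 - 201\right) \left(-465\right) = \left(-197\right) \left(-465\right) = 91605$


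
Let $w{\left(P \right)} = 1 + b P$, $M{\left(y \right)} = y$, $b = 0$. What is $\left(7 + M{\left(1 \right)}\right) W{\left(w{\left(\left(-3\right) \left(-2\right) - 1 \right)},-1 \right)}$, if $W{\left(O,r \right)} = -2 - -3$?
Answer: $8$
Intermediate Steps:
$w{\left(P \right)} = 1$ ($w{\left(P \right)} = 1 + 0 P = 1 + 0 = 1$)
$W{\left(O,r \right)} = 1$ ($W{\left(O,r \right)} = -2 + 3 = 1$)
$\left(7 + M{\left(1 \right)}\right) W{\left(w{\left(\left(-3\right) \left(-2\right) - 1 \right)},-1 \right)} = \left(7 + 1\right) 1 = 8 \cdot 1 = 8$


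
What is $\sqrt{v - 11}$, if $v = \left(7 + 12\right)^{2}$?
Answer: $5 \sqrt{14} \approx 18.708$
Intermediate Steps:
$v = 361$ ($v = 19^{2} = 361$)
$\sqrt{v - 11} = \sqrt{361 - 11} = \sqrt{350} = 5 \sqrt{14}$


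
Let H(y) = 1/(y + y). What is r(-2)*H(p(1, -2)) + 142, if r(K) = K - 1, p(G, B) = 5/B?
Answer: 713/5 ≈ 142.60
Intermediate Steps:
H(y) = 1/(2*y)
r(K) = -1 + K
r(-2)*H(p(1, -2)) + 142 = (-1 - 2)*(1/(2*((5/(-2))))) + 142 = -3/(2*(5*(-½))) + 142 = -3/(2*(-5/2)) + 142 = -3*(-2)/(2*5) + 142 = -3*(-⅕) + 142 = ⅗ + 142 = 713/5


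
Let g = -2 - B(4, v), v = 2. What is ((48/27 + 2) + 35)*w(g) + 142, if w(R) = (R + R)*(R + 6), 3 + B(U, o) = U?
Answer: -556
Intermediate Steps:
B(U, o) = -3 + U
g = -3 (g = -2 - (-3 + 4) = -2 - 1*1 = -2 - 1 = -3)
w(R) = 2*R*(6 + R) (w(R) = (2*R)*(6 + R) = 2*R*(6 + R))
((48/27 + 2) + 35)*w(g) + 142 = ((48/27 + 2) + 35)*(2*(-3)*(6 - 3)) + 142 = ((48*(1/27) + 2) + 35)*(2*(-3)*3) + 142 = ((16/9 + 2) + 35)*(-18) + 142 = (34/9 + 35)*(-18) + 142 = (349/9)*(-18) + 142 = -698 + 142 = -556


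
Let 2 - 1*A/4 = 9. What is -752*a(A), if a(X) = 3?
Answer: -2256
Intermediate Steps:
A = -28 (A = 8 - 4*9 = 8 - 36 = -28)
-752*a(A) = -752*3 = -2256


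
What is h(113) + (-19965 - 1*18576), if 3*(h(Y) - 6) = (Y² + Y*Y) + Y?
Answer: -89954/3 ≈ -29985.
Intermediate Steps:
h(Y) = 6 + Y/3 + 2*Y²/3 (h(Y) = 6 + ((Y² + Y*Y) + Y)/3 = 6 + ((Y² + Y²) + Y)/3 = 6 + (2*Y² + Y)/3 = 6 + (Y + 2*Y²)/3 = 6 + (Y/3 + 2*Y²/3) = 6 + Y/3 + 2*Y²/3)
h(113) + (-19965 - 1*18576) = (6 + (⅓)*113 + (⅔)*113²) + (-19965 - 1*18576) = (6 + 113/3 + (⅔)*12769) + (-19965 - 18576) = (6 + 113/3 + 25538/3) - 38541 = 25669/3 - 38541 = -89954/3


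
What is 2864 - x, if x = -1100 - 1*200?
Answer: 4164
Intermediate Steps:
x = -1300 (x = -1100 - 200 = -1300)
2864 - x = 2864 - 1*(-1300) = 2864 + 1300 = 4164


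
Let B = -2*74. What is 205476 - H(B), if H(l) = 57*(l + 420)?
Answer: 189972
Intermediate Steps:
B = -148
H(l) = 23940 + 57*l (H(l) = 57*(420 + l) = 23940 + 57*l)
205476 - H(B) = 205476 - (23940 + 57*(-148)) = 205476 - (23940 - 8436) = 205476 - 1*15504 = 205476 - 15504 = 189972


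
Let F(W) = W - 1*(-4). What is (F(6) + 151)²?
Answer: 25921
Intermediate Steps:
F(W) = 4 + W (F(W) = W + 4 = 4 + W)
(F(6) + 151)² = ((4 + 6) + 151)² = (10 + 151)² = 161² = 25921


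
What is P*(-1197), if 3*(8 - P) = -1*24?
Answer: -19152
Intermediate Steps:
P = 16 (P = 8 - (-1)*24/3 = 8 - 1/3*(-24) = 8 + 8 = 16)
P*(-1197) = 16*(-1197) = -19152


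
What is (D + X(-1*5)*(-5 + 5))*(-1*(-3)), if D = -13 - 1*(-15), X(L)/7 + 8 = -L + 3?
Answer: 6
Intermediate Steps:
X(L) = -35 - 7*L (X(L) = -56 + 7*(-L + 3) = -56 + 7*(3 - L) = -56 + (21 - 7*L) = -35 - 7*L)
D = 2 (D = -13 + 15 = 2)
(D + X(-1*5)*(-5 + 5))*(-1*(-3)) = (2 + (-35 - (-7)*5)*(-5 + 5))*(-1*(-3)) = (2 + (-35 - 7*(-5))*0)*3 = (2 + (-35 + 35)*0)*3 = (2 + 0*0)*3 = (2 + 0)*3 = 2*3 = 6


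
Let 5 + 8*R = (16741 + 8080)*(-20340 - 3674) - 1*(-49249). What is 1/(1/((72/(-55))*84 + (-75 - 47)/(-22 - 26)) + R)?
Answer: -567188/42255665526905 ≈ -1.3423e-8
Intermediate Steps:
R = -298001125/4 (R = -5/8 + ((16741 + 8080)*(-20340 - 3674) - 1*(-49249))/8 = -5/8 + (24821*(-24014) + 49249)/8 = -5/8 + (-596051494 + 49249)/8 = -5/8 + (⅛)*(-596002245) = -5/8 - 596002245/8 = -298001125/4 ≈ -7.4500e+7)
1/(1/((72/(-55))*84 + (-75 - 47)/(-22 - 26)) + R) = 1/(1/((72/(-55))*84 + (-75 - 47)/(-22 - 26)) - 298001125/4) = 1/(1/((72*(-1/55))*84 - 122/(-48)) - 298001125/4) = 1/(1/(-72/55*84 - 122*(-1/48)) - 298001125/4) = 1/(1/(-6048/55 + 61/24) - 298001125/4) = 1/(1/(-141797/1320) - 298001125/4) = 1/(-1320/141797 - 298001125/4) = 1/(-42255665526905/567188) = -567188/42255665526905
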